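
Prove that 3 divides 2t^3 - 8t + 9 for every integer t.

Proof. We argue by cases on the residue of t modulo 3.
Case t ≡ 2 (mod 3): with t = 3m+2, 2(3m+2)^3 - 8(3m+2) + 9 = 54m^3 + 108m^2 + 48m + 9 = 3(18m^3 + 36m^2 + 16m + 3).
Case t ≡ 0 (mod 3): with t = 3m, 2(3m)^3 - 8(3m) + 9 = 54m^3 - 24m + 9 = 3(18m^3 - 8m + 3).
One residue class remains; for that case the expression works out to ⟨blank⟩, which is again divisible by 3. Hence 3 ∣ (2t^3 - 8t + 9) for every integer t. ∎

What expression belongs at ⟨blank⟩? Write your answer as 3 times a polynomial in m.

The residues treated are {2, 0}, so the missing case is t ≡ 1 (mod 3); write t = 3m+1.
Then 2(3m+1)^3 - 8(3m+1) + 9 = 54m^3 + 54m^2 - 6m + 3 = 3(18m^3 + 18m^2 - 2m + 1).

3(18m^3 + 18m^2 - 2m + 1)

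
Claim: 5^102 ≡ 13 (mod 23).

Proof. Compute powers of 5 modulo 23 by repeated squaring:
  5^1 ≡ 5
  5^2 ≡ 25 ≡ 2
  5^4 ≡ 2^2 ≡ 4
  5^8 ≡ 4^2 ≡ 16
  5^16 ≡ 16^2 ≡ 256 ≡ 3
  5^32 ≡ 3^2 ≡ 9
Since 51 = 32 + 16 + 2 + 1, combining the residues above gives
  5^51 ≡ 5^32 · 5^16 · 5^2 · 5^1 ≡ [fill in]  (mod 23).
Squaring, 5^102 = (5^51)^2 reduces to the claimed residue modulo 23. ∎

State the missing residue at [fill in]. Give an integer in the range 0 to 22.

17

5^32 · 5^16 · 5^2 · 5^1 ≡ 9 · 3 · 2 · 5 = 270.
270 mod 23 = 17, so 5^51 ≡ 17 (mod 23).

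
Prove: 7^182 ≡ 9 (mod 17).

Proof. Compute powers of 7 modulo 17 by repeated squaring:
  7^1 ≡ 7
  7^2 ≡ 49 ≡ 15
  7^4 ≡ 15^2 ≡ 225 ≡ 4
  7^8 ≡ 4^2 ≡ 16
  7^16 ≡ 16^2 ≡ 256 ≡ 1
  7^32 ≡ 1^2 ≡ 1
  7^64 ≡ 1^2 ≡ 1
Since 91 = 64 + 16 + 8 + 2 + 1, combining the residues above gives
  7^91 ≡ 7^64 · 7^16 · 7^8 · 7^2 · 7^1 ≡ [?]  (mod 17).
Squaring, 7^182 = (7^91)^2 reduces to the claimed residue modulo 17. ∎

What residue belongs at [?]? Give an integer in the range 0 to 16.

14

Multiply the listed residues: 1 · 1 · 16 · 15 · 7 = 1 → 16 → 240 → 1680.
Reducing modulo 17: 1680 = 98·17 + 14, so 7^91 ≡ 14.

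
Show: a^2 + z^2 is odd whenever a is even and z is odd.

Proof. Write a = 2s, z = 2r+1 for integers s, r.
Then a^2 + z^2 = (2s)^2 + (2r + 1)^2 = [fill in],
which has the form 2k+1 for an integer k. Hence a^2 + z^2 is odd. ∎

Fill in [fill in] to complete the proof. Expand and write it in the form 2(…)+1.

2(2r^2 + 2r + 2s^2) + 1

Expanding: (2s)^2 + (2r + 1)^2 = 4r^2 + 4r + 4s^2 + 1.
Every term except the constant is even, so this is 2(2r^2 + 2r + 2s^2) + 1,
and 2r^2 + 2r + 2s^2 ∈ ℤ gives the required form.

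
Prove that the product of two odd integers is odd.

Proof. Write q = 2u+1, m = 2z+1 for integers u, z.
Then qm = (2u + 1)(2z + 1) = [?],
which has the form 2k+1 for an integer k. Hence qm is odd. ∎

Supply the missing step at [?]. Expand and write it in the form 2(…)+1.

2(2uz + u + z) + 1

Expanding: (2u + 1)(2z + 1) = 4uz + 2u + 2z + 1.
Every term except the constant is even, so this is 2(2uz + u + z) + 1,
and 2uz + u + z ∈ ℤ gives the required form.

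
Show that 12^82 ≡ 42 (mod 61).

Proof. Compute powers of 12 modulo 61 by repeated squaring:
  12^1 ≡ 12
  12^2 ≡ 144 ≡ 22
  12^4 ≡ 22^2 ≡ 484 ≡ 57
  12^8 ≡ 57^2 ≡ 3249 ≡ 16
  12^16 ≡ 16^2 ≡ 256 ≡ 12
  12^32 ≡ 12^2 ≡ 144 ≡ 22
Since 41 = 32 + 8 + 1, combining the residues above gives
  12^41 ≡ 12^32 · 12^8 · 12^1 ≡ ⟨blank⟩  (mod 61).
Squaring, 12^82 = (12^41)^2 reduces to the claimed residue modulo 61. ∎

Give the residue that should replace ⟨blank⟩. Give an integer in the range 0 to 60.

15

Multiply the listed residues: 22 · 16 · 12 = 352 → 4224.
Reducing modulo 61: 4224 = 69·61 + 15, so 12^41 ≡ 15.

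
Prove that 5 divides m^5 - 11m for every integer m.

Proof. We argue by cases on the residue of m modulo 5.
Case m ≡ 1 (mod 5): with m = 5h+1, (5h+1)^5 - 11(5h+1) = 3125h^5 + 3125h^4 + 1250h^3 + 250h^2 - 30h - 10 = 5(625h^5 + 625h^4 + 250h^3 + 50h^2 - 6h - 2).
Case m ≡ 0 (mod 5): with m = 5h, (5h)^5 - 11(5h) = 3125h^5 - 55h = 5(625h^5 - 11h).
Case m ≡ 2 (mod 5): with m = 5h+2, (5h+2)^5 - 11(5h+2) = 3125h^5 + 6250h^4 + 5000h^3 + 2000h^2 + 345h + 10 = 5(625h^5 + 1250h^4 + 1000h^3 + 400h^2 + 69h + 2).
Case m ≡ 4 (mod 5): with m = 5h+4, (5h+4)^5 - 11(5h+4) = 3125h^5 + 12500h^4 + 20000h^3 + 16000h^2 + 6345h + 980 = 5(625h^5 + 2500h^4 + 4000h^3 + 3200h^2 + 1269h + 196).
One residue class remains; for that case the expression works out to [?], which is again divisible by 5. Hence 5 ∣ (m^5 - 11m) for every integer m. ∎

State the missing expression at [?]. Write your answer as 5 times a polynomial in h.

Only m ≡ 3 (mod 5) is unaccounted for. Put m = 5h+3:
(5h+3)^5 - 11(5h+3) expands to 3125h^5 + 9375h^4 + 11250h^3 + 6750h^2 + 1970h + 210,
and factoring out 5 leaves 5(625h^5 + 1875h^4 + 2250h^3 + 1350h^2 + 394h + 42).

5(625h^5 + 1875h^4 + 2250h^3 + 1350h^2 + 394h + 42)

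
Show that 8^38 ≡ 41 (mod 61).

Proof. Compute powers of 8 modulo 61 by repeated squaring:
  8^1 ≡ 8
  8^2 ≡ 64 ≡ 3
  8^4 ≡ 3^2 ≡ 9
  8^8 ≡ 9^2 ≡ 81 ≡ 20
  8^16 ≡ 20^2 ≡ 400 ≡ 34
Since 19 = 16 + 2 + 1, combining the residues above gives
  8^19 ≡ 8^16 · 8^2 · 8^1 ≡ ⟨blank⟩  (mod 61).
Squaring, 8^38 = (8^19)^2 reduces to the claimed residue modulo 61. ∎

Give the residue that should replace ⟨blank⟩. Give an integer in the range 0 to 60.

23

8^16 · 8^2 · 8^1 ≡ 34 · 3 · 8 = 816.
816 mod 61 = 23, so 8^19 ≡ 23 (mod 61).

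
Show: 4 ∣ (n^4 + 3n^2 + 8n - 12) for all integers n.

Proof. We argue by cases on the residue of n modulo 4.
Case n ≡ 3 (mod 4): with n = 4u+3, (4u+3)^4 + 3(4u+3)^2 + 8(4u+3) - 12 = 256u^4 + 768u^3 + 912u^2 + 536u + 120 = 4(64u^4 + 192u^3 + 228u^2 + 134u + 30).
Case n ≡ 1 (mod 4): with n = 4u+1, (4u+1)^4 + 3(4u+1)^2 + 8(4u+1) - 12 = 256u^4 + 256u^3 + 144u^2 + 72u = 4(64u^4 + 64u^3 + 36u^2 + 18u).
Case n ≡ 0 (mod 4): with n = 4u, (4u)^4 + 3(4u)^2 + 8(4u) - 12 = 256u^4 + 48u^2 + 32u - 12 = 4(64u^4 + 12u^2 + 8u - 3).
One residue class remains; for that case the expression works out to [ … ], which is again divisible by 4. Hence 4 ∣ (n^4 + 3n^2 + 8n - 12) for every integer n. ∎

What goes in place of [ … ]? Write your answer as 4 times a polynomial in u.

The residues treated are {3, 1, 0}, so the missing case is n ≡ 2 (mod 4); write n = 4u+2.
Then (4u+2)^4 + 3(4u+2)^2 + 8(4u+2) - 12 = 256u^4 + 512u^3 + 432u^2 + 208u + 32 = 4(64u^4 + 128u^3 + 108u^2 + 52u + 8).

4(64u^4 + 128u^3 + 108u^2 + 52u + 8)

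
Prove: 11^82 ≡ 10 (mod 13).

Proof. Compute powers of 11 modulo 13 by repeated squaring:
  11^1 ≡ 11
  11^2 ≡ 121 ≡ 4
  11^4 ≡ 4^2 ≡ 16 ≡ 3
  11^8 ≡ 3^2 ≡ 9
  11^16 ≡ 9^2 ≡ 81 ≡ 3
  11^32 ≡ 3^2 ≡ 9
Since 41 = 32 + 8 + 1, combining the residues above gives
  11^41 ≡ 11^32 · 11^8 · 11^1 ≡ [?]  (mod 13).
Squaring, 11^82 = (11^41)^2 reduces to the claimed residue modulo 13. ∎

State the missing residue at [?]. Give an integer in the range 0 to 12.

11^32 · 11^8 · 11^1 ≡ 9 · 9 · 11 = 891.
891 mod 13 = 7, so 11^41 ≡ 7 (mod 13).

7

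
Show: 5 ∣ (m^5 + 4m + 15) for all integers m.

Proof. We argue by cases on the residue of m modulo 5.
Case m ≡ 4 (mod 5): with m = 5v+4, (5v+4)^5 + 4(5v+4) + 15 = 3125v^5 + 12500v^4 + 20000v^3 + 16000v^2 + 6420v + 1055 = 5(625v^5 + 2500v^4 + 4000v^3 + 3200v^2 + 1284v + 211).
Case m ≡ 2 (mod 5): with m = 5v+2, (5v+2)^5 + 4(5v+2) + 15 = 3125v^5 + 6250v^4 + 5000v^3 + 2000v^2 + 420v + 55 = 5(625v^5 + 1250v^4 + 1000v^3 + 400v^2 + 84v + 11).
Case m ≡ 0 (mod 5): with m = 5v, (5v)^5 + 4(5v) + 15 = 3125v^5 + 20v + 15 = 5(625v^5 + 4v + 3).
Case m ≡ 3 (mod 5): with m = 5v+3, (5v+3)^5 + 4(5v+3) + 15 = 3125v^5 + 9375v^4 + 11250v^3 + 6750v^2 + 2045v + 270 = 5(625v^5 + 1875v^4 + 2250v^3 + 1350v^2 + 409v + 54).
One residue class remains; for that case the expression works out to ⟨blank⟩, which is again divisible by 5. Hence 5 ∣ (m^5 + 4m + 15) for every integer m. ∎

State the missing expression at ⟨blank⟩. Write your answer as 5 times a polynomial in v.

5(625v^5 + 625v^4 + 250v^3 + 50v^2 + 9v + 4)

Only m ≡ 1 (mod 5) is unaccounted for. Put m = 5v+1:
(5v+1)^5 + 4(5v+1) + 15 expands to 3125v^5 + 3125v^4 + 1250v^3 + 250v^2 + 45v + 20,
and factoring out 5 leaves 5(625v^5 + 625v^4 + 250v^3 + 50v^2 + 9v + 4).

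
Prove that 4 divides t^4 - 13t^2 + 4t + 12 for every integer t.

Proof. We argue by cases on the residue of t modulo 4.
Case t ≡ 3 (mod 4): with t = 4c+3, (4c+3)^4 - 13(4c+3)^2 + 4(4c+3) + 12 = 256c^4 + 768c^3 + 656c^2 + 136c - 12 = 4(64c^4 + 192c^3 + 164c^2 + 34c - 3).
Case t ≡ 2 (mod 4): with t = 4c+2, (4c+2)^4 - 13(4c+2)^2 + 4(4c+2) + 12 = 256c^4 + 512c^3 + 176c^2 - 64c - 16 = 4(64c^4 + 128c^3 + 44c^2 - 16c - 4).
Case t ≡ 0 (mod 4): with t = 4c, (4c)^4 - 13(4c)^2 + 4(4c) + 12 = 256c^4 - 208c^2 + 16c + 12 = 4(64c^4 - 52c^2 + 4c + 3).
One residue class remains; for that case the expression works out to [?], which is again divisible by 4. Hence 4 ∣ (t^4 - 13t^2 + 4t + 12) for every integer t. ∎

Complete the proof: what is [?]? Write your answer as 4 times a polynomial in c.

4(64c^4 + 64c^3 - 28c^2 - 18c + 1)

Only t ≡ 1 (mod 4) is unaccounted for. Put t = 4c+1:
(4c+1)^4 - 13(4c+1)^2 + 4(4c+1) + 12 expands to 256c^4 + 256c^3 - 112c^2 - 72c + 4,
and factoring out 4 leaves 4(64c^4 + 64c^3 - 28c^2 - 18c + 1).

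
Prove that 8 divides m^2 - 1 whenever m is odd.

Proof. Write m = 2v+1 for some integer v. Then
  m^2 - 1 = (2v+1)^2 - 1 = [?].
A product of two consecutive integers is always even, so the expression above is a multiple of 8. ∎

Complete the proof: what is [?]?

(2v+1)^2 - 1 = 4v^2 + 4v + 1 - 1 = 4v^2 + 4v = 4v(v+1).
Since v and v+1 are consecutive, v(v+1) is even, and 4·(even) is a multiple of 8.

4v(v + 1)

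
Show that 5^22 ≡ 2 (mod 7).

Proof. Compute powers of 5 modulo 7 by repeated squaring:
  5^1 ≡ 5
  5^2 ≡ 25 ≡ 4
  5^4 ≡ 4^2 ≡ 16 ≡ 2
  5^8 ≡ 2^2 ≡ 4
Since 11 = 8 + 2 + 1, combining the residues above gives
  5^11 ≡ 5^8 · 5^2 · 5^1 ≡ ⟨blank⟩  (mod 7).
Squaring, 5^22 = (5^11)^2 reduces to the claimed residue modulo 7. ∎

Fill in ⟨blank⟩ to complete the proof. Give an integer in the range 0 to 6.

Multiply the listed residues: 4 · 4 · 5 = 16 → 80.
Reducing modulo 7: 80 = 11·7 + 3, so 5^11 ≡ 3.

3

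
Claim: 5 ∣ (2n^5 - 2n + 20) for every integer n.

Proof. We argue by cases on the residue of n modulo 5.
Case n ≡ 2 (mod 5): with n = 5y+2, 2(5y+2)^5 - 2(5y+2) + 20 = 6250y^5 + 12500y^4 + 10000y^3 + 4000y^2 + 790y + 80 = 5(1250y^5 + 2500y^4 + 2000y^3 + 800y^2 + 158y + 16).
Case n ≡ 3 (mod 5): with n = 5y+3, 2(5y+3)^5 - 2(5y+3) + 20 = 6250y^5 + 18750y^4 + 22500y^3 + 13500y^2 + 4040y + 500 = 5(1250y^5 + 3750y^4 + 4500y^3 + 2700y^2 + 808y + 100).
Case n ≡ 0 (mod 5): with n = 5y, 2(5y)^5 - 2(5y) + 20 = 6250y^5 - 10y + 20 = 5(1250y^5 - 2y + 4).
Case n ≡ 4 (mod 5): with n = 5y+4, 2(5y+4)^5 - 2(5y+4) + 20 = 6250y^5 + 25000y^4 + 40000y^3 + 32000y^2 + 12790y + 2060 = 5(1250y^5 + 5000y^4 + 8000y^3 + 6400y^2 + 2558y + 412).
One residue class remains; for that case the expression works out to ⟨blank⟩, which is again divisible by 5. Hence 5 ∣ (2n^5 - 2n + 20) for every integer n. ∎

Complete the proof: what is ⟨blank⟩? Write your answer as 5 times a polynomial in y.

5(1250y^5 + 1250y^4 + 500y^3 + 100y^2 + 8y + 4)

Only n ≡ 1 (mod 5) is unaccounted for. Put n = 5y+1:
2(5y+1)^5 - 2(5y+1) + 20 expands to 6250y^5 + 6250y^4 + 2500y^3 + 500y^2 + 40y + 20,
and factoring out 5 leaves 5(1250y^5 + 1250y^4 + 500y^3 + 100y^2 + 8y + 4).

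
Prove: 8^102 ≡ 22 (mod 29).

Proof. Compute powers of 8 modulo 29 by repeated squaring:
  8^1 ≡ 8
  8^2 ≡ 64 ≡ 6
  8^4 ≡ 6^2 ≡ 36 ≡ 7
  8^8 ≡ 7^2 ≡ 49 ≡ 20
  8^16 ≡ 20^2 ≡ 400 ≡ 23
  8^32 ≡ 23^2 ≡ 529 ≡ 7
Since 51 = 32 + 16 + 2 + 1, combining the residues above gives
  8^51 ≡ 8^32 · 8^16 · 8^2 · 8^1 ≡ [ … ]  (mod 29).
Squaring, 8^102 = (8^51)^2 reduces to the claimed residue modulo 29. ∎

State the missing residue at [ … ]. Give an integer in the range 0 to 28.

Multiply the listed residues: 7 · 23 · 6 · 8 = 161 → 966 → 7728.
Reducing modulo 29: 7728 = 266·29 + 14, so 8^51 ≡ 14.

14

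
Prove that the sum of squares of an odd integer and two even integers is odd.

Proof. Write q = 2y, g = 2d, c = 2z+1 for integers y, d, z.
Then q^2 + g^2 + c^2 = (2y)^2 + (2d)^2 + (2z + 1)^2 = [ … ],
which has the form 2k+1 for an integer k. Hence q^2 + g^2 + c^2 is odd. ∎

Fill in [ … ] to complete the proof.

Expanding: (2y)^2 + (2d)^2 + (2z + 1)^2 = 4d^2 + 4y^2 + 4z^2 + 4z + 1.
Every term except the constant is even, so this is 2(2d^2 + 2y^2 + 2z^2 + 2z) + 1,
and 2d^2 + 2y^2 + 2z^2 + 2z ∈ ℤ gives the required form.

2(2d^2 + 2y^2 + 2z^2 + 2z) + 1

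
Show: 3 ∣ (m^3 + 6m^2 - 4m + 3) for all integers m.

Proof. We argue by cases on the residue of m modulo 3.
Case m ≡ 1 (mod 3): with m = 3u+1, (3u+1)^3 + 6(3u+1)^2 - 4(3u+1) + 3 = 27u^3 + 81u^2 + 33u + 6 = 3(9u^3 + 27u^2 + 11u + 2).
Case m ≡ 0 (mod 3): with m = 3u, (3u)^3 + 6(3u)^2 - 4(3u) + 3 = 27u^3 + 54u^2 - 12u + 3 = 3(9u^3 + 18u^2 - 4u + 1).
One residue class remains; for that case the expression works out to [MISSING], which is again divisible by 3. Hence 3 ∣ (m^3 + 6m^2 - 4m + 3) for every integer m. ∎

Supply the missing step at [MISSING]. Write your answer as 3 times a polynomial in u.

3(9u^3 + 36u^2 + 32u + 9)

Only m ≡ 2 (mod 3) is unaccounted for. Put m = 3u+2:
(3u+2)^3 + 6(3u+2)^2 - 4(3u+2) + 3 expands to 27u^3 + 108u^2 + 96u + 27,
and factoring out 3 leaves 3(9u^3 + 36u^2 + 32u + 9).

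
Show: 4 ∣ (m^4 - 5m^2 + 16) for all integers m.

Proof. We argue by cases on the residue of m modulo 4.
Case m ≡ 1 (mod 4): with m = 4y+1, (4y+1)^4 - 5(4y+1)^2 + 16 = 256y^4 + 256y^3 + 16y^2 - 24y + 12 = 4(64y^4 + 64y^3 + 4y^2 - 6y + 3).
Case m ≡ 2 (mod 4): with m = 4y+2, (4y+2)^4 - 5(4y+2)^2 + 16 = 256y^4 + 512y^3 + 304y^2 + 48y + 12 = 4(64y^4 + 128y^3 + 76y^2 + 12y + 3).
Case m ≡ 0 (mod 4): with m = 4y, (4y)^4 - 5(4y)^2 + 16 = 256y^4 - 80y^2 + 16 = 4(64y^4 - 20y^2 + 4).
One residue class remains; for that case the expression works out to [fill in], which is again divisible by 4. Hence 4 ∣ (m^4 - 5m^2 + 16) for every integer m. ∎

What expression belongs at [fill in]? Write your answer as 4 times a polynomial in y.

4(64y^4 + 192y^3 + 196y^2 + 78y + 13)

The residues treated are {1, 2, 0}, so the missing case is m ≡ 3 (mod 4); write m = 4y+3.
Then (4y+3)^4 - 5(4y+3)^2 + 16 = 256y^4 + 768y^3 + 784y^2 + 312y + 52 = 4(64y^4 + 192y^3 + 196y^2 + 78y + 13).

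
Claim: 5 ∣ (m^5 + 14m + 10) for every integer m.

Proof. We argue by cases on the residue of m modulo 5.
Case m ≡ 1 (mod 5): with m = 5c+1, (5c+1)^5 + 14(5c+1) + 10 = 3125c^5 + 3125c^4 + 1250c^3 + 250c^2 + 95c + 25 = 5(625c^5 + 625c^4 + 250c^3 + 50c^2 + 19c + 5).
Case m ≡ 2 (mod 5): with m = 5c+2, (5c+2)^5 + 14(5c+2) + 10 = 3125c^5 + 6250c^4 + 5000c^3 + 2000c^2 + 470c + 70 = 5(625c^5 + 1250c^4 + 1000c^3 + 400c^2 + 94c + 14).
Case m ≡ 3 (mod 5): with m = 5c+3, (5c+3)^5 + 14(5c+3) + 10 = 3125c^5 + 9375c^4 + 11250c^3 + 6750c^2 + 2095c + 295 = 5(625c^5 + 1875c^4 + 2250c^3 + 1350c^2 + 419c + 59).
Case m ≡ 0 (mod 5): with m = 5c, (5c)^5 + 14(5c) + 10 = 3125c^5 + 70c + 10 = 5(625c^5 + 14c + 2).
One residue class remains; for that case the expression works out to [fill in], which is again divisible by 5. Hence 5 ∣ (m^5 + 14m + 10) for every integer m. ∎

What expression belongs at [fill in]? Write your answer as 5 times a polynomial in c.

Only m ≡ 4 (mod 5) is unaccounted for. Put m = 5c+4:
(5c+4)^5 + 14(5c+4) + 10 expands to 3125c^5 + 12500c^4 + 20000c^3 + 16000c^2 + 6470c + 1090,
and factoring out 5 leaves 5(625c^5 + 2500c^4 + 4000c^3 + 3200c^2 + 1294c + 218).

5(625c^5 + 2500c^4 + 4000c^3 + 3200c^2 + 1294c + 218)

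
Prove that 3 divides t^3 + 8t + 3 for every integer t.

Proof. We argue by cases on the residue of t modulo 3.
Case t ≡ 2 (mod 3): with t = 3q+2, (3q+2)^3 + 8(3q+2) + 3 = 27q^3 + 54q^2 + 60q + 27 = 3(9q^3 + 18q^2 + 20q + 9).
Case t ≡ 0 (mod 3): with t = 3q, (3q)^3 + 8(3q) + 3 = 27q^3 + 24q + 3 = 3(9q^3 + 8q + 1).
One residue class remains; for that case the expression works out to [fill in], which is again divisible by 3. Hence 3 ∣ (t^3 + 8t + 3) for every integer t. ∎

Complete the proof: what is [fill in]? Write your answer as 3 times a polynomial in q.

3(9q^3 + 9q^2 + 11q + 4)

The residues treated are {2, 0}, so the missing case is t ≡ 1 (mod 3); write t = 3q+1.
Then (3q+1)^3 + 8(3q+1) + 3 = 27q^3 + 27q^2 + 33q + 12 = 3(9q^3 + 9q^2 + 11q + 4).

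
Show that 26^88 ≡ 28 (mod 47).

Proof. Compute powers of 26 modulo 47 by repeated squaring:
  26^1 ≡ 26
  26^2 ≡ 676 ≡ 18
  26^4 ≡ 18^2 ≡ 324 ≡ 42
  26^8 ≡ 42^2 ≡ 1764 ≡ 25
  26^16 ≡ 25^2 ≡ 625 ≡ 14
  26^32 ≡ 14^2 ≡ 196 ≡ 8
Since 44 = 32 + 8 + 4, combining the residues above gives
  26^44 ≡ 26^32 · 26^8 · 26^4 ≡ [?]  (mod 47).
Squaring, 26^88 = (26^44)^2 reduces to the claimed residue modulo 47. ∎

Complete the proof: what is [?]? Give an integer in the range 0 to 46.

26^32 · 26^8 · 26^4 ≡ 8 · 25 · 42 = 8400.
8400 mod 47 = 34, so 26^44 ≡ 34 (mod 47).

34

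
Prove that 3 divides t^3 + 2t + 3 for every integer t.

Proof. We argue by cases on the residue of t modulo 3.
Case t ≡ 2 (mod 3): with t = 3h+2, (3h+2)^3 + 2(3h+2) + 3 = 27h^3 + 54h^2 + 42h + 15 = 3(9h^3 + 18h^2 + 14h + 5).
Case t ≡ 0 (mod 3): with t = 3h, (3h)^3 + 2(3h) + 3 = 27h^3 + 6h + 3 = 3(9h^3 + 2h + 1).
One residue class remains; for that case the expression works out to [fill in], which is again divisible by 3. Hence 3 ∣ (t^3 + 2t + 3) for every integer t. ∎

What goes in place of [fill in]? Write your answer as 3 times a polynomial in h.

The residues treated are {2, 0}, so the missing case is t ≡ 1 (mod 3); write t = 3h+1.
Then (3h+1)^3 + 2(3h+1) + 3 = 27h^3 + 27h^2 + 15h + 6 = 3(9h^3 + 9h^2 + 5h + 2).

3(9h^3 + 9h^2 + 5h + 2)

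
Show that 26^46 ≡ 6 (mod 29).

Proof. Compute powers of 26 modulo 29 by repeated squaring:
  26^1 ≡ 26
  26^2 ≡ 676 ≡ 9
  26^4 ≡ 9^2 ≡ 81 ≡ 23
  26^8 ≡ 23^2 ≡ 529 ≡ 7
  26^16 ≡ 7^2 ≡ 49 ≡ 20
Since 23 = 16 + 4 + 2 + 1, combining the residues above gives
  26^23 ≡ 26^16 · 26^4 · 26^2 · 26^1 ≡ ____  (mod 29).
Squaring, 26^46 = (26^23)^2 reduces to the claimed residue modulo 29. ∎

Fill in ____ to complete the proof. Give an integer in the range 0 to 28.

21

Multiply the listed residues: 20 · 23 · 9 · 26 = 460 → 4140 → 107640.
Reducing modulo 29: 107640 = 3711·29 + 21, so 26^23 ≡ 21.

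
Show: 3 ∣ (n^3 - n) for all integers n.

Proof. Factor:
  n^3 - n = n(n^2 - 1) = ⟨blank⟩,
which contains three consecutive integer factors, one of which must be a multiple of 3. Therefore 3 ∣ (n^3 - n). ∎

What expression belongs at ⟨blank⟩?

(n - 1)n(n + 1)

n(n^2 - 1) = n(n - 1)(n + 1) = (n - 1)n(n + 1).
These three factors are consecutive integers, so their product is divisible by 3.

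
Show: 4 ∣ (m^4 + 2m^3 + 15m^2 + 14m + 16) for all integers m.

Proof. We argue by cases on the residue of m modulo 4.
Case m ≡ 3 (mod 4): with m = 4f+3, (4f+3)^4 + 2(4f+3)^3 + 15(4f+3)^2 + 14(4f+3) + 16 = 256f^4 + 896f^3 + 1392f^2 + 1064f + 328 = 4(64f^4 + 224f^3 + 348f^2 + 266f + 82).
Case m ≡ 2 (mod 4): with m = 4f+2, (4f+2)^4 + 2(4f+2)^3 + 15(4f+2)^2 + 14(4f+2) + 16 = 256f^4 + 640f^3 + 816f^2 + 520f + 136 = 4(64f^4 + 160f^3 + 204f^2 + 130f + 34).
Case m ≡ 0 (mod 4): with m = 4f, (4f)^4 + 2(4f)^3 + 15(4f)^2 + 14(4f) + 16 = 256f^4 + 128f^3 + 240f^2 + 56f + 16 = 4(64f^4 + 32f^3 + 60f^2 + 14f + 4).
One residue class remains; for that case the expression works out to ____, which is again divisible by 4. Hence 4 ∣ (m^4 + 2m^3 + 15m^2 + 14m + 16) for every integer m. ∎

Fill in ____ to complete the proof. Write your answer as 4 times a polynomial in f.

The residues treated are {3, 2, 0}, so the missing case is m ≡ 1 (mod 4); write m = 4f+1.
Then (4f+1)^4 + 2(4f+1)^3 + 15(4f+1)^2 + 14(4f+1) + 16 = 256f^4 + 384f^3 + 432f^2 + 216f + 48 = 4(64f^4 + 96f^3 + 108f^2 + 54f + 12).

4(64f^4 + 96f^3 + 108f^2 + 54f + 12)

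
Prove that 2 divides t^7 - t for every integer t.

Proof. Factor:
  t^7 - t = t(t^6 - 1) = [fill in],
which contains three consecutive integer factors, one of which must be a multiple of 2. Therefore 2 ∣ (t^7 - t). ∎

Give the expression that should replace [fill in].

t^6 - 1 = (t^2 - 1)(t^4 + t^2 + 1), and t^2 - 1 = (t-1)(t+1).
So t(t^6 - 1) = (t - 1)t(t + 1)(t^4 + t^2 + 1).

(t - 1)t(t + 1)(t^4 + t^2 + 1)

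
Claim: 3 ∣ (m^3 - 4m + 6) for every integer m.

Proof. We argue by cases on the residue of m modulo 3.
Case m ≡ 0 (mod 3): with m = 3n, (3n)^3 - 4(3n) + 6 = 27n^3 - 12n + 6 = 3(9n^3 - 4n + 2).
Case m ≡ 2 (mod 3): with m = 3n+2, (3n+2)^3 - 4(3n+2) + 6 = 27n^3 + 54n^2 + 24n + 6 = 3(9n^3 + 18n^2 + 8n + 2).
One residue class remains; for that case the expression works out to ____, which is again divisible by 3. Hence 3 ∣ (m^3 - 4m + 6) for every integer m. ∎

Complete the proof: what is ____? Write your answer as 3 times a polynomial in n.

3(9n^3 + 9n^2 - n + 1)

Only m ≡ 1 (mod 3) is unaccounted for. Put m = 3n+1:
(3n+1)^3 - 4(3n+1) + 6 expands to 27n^3 + 27n^2 - 3n + 3,
and factoring out 3 leaves 3(9n^3 + 9n^2 - n + 1).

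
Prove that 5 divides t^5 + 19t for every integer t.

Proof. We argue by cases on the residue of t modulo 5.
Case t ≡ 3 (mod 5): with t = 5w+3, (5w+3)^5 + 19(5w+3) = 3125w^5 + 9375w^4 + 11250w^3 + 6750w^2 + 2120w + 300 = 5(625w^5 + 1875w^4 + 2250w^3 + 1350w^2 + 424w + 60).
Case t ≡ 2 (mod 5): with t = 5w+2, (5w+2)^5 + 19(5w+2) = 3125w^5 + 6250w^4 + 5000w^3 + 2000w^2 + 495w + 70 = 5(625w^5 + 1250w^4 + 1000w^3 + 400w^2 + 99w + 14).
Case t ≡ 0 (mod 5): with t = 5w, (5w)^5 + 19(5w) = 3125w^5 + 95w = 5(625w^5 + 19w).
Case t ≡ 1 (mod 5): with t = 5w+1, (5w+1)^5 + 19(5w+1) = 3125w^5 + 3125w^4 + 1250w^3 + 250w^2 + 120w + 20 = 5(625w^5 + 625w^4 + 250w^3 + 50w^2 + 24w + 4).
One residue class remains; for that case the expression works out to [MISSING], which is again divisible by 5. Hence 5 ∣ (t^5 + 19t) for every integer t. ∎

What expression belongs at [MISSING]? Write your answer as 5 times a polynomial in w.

The residues treated are {3, 2, 0, 1}, so the missing case is t ≡ 4 (mod 5); write t = 5w+4.
Then (5w+4)^5 + 19(5w+4) = 3125w^5 + 12500w^4 + 20000w^3 + 16000w^2 + 6495w + 1100 = 5(625w^5 + 2500w^4 + 4000w^3 + 3200w^2 + 1299w + 220).

5(625w^5 + 2500w^4 + 4000w^3 + 3200w^2 + 1299w + 220)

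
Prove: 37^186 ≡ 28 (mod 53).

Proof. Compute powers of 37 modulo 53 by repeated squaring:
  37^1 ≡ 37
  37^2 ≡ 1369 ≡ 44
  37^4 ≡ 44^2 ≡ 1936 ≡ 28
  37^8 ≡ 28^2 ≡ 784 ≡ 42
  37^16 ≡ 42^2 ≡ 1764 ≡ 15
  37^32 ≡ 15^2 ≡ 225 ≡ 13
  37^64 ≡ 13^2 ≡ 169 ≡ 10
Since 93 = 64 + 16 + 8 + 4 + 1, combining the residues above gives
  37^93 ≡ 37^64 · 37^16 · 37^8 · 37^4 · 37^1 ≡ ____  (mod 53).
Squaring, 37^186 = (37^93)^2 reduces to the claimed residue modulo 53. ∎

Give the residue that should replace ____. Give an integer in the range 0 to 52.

9

37^64 · 37^16 · 37^8 · 37^4 · 37^1 ≡ 10 · 15 · 42 · 28 · 37 = 6526800.
6526800 mod 53 = 9, so 37^93 ≡ 9 (mod 53).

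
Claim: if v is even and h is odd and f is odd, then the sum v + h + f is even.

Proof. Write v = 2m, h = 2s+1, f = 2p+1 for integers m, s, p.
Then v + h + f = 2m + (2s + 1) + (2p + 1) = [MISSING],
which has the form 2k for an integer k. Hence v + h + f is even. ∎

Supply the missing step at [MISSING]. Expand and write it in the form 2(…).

2(m + p + s + 1)

Expanding: 2m + (2s + 1) + (2p + 1) = 2m + 2p + 2s + 2.
Every term is even; pulling out the factor of 2 gives 2(m + p + s + 1).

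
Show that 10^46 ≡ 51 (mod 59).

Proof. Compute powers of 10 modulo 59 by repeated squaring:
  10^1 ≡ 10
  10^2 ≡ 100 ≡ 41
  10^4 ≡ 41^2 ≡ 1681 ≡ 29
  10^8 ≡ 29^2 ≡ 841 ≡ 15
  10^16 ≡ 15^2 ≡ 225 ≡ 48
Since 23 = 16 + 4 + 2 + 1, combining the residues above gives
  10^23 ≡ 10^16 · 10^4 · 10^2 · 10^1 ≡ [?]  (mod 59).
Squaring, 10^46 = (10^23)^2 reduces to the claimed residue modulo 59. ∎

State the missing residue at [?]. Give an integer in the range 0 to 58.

Multiply the listed residues: 48 · 29 · 41 · 10 = 1392 → 57072 → 570720.
Reducing modulo 59: 570720 = 9673·59 + 13, so 10^23 ≡ 13.

13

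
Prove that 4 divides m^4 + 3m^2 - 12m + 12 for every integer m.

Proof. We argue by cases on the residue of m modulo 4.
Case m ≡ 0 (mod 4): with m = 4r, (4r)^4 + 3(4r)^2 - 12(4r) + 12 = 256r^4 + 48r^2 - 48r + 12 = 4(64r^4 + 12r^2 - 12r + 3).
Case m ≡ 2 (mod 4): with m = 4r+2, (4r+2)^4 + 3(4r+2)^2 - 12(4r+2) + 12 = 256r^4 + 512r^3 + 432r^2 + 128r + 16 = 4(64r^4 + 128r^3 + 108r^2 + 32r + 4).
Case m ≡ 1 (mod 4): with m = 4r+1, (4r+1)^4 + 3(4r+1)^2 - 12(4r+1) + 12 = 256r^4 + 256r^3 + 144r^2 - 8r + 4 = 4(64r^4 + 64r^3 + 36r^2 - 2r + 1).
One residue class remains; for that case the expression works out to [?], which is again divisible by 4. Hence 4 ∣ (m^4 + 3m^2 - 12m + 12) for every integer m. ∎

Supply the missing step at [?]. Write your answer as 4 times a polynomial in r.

4(64r^4 + 192r^3 + 228r^2 + 114r + 21)

The residues treated are {0, 2, 1}, so the missing case is m ≡ 3 (mod 4); write m = 4r+3.
Then (4r+3)^4 + 3(4r+3)^2 - 12(4r+3) + 12 = 256r^4 + 768r^3 + 912r^2 + 456r + 84 = 4(64r^4 + 192r^3 + 228r^2 + 114r + 21).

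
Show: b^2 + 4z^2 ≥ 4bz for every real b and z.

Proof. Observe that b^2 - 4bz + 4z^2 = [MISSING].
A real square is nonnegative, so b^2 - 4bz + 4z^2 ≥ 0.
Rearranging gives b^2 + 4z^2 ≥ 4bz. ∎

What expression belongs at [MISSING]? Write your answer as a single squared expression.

The leading and trailing coefficients are 1^2 and 2^2, and 4 = 2·1·2, so the trinomial is (b - 2z)^2.
Hence b^2 - 4bz + 4z^2 ≥ 0.

(b - 2z)^2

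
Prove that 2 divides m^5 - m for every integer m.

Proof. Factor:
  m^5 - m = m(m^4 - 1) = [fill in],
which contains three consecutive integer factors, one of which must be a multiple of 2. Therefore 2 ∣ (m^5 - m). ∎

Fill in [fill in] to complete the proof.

m^4 - 1 = (m^2 - 1)(m^2 + 1), and m^2 - 1 = (m-1)(m+1).
So m(m^4 - 1) = (m - 1)m(m + 1)(m^2 + 1).

(m - 1)m(m + 1)(m^2 + 1)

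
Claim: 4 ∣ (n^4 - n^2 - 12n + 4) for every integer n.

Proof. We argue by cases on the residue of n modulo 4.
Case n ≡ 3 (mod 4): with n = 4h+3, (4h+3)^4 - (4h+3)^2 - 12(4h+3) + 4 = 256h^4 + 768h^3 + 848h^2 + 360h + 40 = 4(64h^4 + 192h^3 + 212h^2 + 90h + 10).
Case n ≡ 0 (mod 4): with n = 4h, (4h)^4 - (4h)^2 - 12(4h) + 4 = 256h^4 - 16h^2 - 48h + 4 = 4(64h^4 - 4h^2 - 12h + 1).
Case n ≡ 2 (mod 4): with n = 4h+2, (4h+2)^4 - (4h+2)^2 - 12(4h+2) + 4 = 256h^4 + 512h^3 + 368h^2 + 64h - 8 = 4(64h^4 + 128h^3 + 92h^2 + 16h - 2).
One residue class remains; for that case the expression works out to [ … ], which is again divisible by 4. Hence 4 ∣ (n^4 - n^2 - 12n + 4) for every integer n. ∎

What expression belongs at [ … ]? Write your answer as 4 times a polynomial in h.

The residues treated are {3, 0, 2}, so the missing case is n ≡ 1 (mod 4); write n = 4h+1.
Then (4h+1)^4 - (4h+1)^2 - 12(4h+1) + 4 = 256h^4 + 256h^3 + 80h^2 - 40h - 8 = 4(64h^4 + 64h^3 + 20h^2 - 10h - 2).

4(64h^4 + 64h^3 + 20h^2 - 10h - 2)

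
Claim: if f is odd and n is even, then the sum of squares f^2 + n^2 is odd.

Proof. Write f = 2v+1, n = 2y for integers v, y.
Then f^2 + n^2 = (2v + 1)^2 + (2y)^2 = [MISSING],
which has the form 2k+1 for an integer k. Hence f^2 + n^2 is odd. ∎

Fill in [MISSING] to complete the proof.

2(2v^2 + 2v + 2y^2) + 1

Expanding: (2v + 1)^2 + (2y)^2 = 4v^2 + 4v + 4y^2 + 1.
Every term except the constant is even, so this is 2(2v^2 + 2v + 2y^2) + 1,
and 2v^2 + 2v + 2y^2 ∈ ℤ gives the required form.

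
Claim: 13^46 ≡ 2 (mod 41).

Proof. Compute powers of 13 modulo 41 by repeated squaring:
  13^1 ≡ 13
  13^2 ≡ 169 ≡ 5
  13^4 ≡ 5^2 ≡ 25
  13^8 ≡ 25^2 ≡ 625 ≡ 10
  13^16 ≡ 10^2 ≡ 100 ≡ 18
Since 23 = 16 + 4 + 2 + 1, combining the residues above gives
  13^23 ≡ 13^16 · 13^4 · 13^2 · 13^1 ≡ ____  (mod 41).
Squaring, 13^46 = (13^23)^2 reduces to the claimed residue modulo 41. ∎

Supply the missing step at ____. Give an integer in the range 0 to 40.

Multiply the listed residues: 18 · 25 · 5 · 13 = 450 → 2250 → 29250.
Reducing modulo 41: 29250 = 713·41 + 17, so 13^23 ≡ 17.

17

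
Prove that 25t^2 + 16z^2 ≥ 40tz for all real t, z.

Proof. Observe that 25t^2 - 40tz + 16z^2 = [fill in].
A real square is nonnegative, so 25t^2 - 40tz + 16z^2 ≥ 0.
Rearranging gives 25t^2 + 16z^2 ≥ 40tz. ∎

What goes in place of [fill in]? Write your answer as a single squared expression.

The leading and trailing coefficients are 5^2 and 4^2, and 40 = 2·5·4, so the trinomial is (5t - 4z)^2.
Hence 25t^2 - 40tz + 16z^2 ≥ 0.

(5t - 4z)^2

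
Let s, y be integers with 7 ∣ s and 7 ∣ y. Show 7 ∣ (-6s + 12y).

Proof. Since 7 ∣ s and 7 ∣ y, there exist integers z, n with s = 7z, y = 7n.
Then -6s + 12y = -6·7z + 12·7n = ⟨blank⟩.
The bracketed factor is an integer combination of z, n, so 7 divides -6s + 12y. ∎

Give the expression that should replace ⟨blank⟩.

7(12n - 6z)

Pull the common 7 out of every term: -6·7z + 12·7n = 7(12n - 6z).
12n - 6z is an integer, which exhibits the divisibility.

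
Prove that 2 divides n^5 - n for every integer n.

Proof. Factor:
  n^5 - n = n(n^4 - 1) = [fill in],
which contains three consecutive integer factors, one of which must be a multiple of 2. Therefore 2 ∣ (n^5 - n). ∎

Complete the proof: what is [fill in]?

n^4 - 1 = (n^2 - 1)(n^2 + 1), and n^2 - 1 = (n-1)(n+1).
So n(n^4 - 1) = (n - 1)n(n + 1)(n^2 + 1).

(n - 1)n(n + 1)(n^2 + 1)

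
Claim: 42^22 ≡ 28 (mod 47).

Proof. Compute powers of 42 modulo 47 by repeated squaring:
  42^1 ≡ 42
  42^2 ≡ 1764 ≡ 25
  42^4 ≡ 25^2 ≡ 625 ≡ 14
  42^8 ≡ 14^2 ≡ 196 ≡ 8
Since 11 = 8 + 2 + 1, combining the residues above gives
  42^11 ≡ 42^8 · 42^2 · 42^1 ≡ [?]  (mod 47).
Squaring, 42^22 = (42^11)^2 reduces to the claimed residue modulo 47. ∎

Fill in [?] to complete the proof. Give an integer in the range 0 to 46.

34

42^8 · 42^2 · 42^1 ≡ 8 · 25 · 42 = 8400.
8400 mod 47 = 34, so 42^11 ≡ 34 (mod 47).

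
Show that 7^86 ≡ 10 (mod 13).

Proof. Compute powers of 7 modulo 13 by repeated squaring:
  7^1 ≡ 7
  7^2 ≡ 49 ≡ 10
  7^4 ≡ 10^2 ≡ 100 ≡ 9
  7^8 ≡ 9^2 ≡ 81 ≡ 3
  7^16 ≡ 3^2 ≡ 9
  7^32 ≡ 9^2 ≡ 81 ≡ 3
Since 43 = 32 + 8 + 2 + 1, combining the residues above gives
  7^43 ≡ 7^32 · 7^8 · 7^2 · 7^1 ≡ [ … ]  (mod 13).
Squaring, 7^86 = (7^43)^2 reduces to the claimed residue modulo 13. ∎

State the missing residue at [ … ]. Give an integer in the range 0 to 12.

7^32 · 7^8 · 7^2 · 7^1 ≡ 3 · 3 · 10 · 7 = 630.
630 mod 13 = 6, so 7^43 ≡ 6 (mod 13).

6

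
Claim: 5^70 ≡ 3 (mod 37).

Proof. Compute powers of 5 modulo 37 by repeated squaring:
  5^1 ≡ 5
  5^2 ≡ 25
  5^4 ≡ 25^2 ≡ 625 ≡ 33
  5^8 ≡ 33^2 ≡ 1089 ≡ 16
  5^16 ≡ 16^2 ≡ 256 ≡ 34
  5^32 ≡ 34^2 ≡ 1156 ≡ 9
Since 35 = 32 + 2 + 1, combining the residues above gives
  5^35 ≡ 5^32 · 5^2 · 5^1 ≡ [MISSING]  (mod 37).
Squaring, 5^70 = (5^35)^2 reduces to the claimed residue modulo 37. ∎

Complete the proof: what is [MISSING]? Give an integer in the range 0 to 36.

15

5^32 · 5^2 · 5^1 ≡ 9 · 25 · 5 = 1125.
1125 mod 37 = 15, so 5^35 ≡ 15 (mod 37).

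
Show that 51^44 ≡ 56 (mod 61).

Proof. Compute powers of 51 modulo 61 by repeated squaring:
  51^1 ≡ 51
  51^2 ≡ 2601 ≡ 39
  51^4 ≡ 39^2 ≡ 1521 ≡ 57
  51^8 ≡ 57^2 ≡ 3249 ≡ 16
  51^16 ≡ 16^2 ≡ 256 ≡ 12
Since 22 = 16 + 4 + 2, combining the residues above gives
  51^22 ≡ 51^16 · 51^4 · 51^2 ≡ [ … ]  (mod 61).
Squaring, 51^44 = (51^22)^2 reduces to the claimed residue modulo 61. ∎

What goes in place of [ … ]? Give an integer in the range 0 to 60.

19

Multiply the listed residues: 12 · 57 · 39 = 684 → 26676.
Reducing modulo 61: 26676 = 437·61 + 19, so 51^22 ≡ 19.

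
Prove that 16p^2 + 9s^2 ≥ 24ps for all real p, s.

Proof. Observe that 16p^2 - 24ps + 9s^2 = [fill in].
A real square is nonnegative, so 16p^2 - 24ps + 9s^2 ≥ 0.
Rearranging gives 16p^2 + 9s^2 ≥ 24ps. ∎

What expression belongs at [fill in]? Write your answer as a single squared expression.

The leading and trailing coefficients are 4^2 and 3^2, and 24 = 2·4·3, so the trinomial is (4p - 3s)^2.
Hence 16p^2 - 24ps + 9s^2 ≥ 0.

(4p - 3s)^2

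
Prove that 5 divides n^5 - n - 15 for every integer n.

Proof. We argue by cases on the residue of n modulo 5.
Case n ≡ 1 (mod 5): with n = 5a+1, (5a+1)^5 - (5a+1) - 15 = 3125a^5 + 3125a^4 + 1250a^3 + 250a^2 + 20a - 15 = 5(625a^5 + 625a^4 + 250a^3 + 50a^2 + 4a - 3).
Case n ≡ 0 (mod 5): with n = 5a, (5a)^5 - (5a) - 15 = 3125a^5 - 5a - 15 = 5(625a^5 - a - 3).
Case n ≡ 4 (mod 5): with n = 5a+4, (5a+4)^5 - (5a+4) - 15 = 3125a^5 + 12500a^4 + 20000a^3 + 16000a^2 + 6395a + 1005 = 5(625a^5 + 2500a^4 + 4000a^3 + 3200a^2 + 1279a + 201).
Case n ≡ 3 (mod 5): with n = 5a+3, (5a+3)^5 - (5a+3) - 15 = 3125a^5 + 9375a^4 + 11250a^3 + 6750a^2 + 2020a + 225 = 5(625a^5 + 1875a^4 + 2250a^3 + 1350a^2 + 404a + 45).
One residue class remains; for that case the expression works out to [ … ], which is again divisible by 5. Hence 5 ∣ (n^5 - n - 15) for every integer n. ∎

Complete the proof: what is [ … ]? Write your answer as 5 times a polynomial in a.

Only n ≡ 2 (mod 5) is unaccounted for. Put n = 5a+2:
(5a+2)^5 - (5a+2) - 15 expands to 3125a^5 + 6250a^4 + 5000a^3 + 2000a^2 + 395a + 15,
and factoring out 5 leaves 5(625a^5 + 1250a^4 + 1000a^3 + 400a^2 + 79a + 3).

5(625a^5 + 1250a^4 + 1000a^3 + 400a^2 + 79a + 3)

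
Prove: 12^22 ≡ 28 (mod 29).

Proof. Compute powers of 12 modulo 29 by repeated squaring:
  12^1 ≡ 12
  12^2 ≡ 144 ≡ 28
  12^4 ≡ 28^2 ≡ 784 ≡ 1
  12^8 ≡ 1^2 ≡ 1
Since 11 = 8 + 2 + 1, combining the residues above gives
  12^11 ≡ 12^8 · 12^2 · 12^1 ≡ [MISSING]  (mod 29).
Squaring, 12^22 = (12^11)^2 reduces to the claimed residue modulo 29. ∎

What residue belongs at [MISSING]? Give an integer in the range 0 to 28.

17

12^8 · 12^2 · 12^1 ≡ 1 · 28 · 12 = 336.
336 mod 29 = 17, so 12^11 ≡ 17 (mod 29).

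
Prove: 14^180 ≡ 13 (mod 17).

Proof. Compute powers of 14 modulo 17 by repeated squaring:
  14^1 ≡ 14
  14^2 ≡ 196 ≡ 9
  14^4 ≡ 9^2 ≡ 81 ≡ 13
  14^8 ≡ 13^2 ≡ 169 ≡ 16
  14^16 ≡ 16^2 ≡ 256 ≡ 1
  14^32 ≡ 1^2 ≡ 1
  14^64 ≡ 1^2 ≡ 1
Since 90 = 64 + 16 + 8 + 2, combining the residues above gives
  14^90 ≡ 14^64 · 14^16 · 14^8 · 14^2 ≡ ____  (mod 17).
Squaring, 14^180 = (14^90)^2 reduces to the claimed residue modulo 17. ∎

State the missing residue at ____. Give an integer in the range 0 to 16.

8

14^64 · 14^16 · 14^8 · 14^2 ≡ 1 · 1 · 16 · 9 = 144.
144 mod 17 = 8, so 14^90 ≡ 8 (mod 17).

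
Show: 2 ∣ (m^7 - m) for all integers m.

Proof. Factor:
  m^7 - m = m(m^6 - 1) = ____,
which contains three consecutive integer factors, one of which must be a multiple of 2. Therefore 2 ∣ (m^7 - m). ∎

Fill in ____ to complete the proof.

(m - 1)m(m + 1)(m^4 + m^2 + 1)

m^6 - 1 = (m^2 - 1)(m^4 + m^2 + 1), and m^2 - 1 = (m-1)(m+1).
So m(m^6 - 1) = (m - 1)m(m + 1)(m^4 + m^2 + 1).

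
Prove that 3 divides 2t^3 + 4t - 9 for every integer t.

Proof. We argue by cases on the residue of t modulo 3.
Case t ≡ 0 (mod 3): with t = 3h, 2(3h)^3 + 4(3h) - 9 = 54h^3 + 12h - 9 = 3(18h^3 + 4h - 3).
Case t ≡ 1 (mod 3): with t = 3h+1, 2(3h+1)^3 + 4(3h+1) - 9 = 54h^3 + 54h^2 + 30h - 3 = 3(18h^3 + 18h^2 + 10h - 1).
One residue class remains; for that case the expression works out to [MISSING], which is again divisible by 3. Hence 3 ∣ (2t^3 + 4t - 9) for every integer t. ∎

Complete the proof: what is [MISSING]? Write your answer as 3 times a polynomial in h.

3(18h^3 + 36h^2 + 28h + 5)

The residues treated are {0, 1}, so the missing case is t ≡ 2 (mod 3); write t = 3h+2.
Then 2(3h+2)^3 + 4(3h+2) - 9 = 54h^3 + 108h^2 + 84h + 15 = 3(18h^3 + 36h^2 + 28h + 5).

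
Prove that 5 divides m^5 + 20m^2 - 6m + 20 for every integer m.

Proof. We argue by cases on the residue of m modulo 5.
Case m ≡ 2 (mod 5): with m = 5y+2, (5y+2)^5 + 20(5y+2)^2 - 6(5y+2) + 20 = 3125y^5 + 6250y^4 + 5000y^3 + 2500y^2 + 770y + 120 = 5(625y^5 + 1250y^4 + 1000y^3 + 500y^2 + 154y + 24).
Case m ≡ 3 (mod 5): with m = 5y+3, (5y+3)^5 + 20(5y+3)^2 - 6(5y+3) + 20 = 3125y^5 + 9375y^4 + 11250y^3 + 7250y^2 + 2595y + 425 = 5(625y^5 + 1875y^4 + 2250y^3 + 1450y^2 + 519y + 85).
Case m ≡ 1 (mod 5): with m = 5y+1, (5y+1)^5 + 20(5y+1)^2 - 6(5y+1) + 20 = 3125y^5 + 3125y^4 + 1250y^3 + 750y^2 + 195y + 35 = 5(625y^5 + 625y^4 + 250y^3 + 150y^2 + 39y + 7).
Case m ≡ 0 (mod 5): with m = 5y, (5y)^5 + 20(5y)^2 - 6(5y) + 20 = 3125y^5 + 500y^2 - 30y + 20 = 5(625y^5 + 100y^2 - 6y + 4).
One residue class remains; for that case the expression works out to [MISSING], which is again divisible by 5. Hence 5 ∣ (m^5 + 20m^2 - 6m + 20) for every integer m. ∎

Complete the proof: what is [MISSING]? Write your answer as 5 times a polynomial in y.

5(625y^5 + 2500y^4 + 4000y^3 + 3300y^2 + 1434y + 268)

The residues treated are {2, 3, 1, 0}, so the missing case is m ≡ 4 (mod 5); write m = 5y+4.
Then (5y+4)^5 + 20(5y+4)^2 - 6(5y+4) + 20 = 3125y^5 + 12500y^4 + 20000y^3 + 16500y^2 + 7170y + 1340 = 5(625y^5 + 2500y^4 + 4000y^3 + 3300y^2 + 1434y + 268).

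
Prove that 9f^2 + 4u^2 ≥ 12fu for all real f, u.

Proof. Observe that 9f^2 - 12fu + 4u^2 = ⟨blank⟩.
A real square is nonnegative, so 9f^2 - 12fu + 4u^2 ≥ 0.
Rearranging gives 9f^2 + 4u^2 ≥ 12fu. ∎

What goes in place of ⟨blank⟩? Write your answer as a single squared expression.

(3f - 2u)^2

9f^2 - 12fu + 4u^2 is a perfect-square trinomial: the outer terms are (3f)^2 and (2u)^2, and the cross term is -2·3f·2u.
So 9f^2 - 12fu + 4u^2 = (3f - 2u)^2 ≥ 0.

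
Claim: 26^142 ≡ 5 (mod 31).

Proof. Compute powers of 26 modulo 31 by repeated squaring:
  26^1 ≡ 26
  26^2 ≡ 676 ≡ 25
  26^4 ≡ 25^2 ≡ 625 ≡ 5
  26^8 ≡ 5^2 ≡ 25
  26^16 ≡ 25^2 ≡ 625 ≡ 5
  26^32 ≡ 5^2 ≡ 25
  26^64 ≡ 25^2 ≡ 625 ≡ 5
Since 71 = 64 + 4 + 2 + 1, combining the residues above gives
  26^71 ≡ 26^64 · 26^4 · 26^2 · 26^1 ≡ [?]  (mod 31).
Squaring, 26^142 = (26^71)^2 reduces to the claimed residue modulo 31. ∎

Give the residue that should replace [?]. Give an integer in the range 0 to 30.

26^64 · 26^4 · 26^2 · 26^1 ≡ 5 · 5 · 25 · 26 = 16250.
16250 mod 31 = 6, so 26^71 ≡ 6 (mod 31).

6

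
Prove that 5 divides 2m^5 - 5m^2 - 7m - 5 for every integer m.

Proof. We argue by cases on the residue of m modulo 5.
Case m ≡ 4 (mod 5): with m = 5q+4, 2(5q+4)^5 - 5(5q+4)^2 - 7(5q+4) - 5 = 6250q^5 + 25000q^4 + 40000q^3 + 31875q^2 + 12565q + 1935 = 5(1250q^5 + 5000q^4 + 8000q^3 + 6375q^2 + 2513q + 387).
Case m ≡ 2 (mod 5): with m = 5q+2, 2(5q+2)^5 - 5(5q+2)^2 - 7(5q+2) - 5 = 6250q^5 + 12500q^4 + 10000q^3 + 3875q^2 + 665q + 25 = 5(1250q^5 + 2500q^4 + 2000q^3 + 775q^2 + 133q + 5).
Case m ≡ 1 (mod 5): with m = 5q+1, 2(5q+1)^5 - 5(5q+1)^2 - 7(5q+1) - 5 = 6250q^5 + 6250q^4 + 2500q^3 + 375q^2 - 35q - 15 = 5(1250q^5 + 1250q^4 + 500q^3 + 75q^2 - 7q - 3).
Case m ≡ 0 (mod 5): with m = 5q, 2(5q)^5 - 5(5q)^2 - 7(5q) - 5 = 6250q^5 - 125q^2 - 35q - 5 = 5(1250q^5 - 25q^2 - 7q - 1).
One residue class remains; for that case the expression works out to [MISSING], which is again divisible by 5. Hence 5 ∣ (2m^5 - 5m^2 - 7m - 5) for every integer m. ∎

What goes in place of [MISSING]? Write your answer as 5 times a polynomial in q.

The residues treated are {4, 2, 1, 0}, so the missing case is m ≡ 3 (mod 5); write m = 5q+3.
Then 2(5q+3)^5 - 5(5q+3)^2 - 7(5q+3) - 5 = 6250q^5 + 18750q^4 + 22500q^3 + 13375q^2 + 3865q + 415 = 5(1250q^5 + 3750q^4 + 4500q^3 + 2675q^2 + 773q + 83).

5(1250q^5 + 3750q^4 + 4500q^3 + 2675q^2 + 773q + 83)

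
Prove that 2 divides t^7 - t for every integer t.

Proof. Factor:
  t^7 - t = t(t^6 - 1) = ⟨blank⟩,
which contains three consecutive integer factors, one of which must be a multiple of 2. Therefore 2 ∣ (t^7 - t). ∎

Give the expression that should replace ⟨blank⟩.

(t - 1)t(t + 1)(t^4 + t^2 + 1)

t^6 - 1 = (t^2 - 1)(t^4 + t^2 + 1), and t^2 - 1 = (t-1)(t+1).
So t(t^6 - 1) = (t - 1)t(t + 1)(t^4 + t^2 + 1).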